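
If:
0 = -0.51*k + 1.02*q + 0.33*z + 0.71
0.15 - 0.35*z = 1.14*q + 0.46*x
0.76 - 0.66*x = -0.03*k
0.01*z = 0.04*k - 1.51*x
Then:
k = -4.43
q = 49.23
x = 0.95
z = -161.18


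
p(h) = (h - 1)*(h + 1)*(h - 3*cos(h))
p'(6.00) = 43.10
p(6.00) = 109.18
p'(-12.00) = 721.95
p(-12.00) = -2078.01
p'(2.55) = 40.41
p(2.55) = 27.73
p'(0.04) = -1.35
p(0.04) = 2.95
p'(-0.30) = 1.80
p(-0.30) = 2.88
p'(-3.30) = 16.80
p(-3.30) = -3.34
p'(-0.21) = 0.96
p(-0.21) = 3.01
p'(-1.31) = 4.10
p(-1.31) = -1.49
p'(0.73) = -3.60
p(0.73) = 0.70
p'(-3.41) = 22.61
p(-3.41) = -5.50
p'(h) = (h - 1)*(h + 1)*(3*sin(h) + 1) + (h - 1)*(h - 3*cos(h)) + (h + 1)*(h - 3*cos(h))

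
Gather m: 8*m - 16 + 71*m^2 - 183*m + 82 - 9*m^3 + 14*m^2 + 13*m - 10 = -9*m^3 + 85*m^2 - 162*m + 56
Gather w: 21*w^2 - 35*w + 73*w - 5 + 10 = 21*w^2 + 38*w + 5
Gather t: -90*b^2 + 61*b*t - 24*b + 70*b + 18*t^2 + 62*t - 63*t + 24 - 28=-90*b^2 + 46*b + 18*t^2 + t*(61*b - 1) - 4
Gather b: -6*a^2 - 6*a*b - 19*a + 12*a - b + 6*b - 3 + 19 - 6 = -6*a^2 - 7*a + b*(5 - 6*a) + 10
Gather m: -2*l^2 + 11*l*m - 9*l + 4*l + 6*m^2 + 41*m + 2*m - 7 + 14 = -2*l^2 - 5*l + 6*m^2 + m*(11*l + 43) + 7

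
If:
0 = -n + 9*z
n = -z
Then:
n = 0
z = 0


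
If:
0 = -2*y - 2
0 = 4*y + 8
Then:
No Solution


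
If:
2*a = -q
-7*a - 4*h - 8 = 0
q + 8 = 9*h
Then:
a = -104/55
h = 72/55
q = 208/55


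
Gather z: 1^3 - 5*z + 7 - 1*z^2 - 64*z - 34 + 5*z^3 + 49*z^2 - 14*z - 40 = 5*z^3 + 48*z^2 - 83*z - 66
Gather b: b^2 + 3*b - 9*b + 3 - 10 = b^2 - 6*b - 7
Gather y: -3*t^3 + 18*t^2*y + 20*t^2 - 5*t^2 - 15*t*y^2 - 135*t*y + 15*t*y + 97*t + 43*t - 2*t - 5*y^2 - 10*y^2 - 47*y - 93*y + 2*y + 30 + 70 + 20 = -3*t^3 + 15*t^2 + 138*t + y^2*(-15*t - 15) + y*(18*t^2 - 120*t - 138) + 120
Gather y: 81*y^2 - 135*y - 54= 81*y^2 - 135*y - 54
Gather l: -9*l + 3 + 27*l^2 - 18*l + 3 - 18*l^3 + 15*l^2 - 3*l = -18*l^3 + 42*l^2 - 30*l + 6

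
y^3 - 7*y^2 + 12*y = y*(y - 4)*(y - 3)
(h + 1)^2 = h^2 + 2*h + 1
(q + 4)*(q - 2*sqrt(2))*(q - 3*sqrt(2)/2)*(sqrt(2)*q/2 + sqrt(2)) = sqrt(2)*q^4/2 - 7*q^3/2 + 3*sqrt(2)*q^3 - 21*q^2 + 7*sqrt(2)*q^2 - 28*q + 18*sqrt(2)*q + 24*sqrt(2)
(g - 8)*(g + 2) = g^2 - 6*g - 16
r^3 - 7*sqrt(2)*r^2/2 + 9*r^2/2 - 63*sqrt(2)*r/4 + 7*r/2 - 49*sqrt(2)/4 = (r + 1)*(r + 7/2)*(r - 7*sqrt(2)/2)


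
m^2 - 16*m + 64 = (m - 8)^2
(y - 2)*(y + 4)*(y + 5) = y^3 + 7*y^2 + 2*y - 40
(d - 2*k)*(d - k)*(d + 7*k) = d^3 + 4*d^2*k - 19*d*k^2 + 14*k^3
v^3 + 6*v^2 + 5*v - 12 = (v - 1)*(v + 3)*(v + 4)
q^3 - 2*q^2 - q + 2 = (q - 2)*(q - 1)*(q + 1)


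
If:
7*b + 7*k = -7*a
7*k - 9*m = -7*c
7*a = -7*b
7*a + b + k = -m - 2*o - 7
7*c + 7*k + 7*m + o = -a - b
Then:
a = -31*o/96 - 7/6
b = 31*o/96 + 7/6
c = -9*o/112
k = 0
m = -o/16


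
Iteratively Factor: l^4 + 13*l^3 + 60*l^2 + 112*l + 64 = (l + 4)*(l^3 + 9*l^2 + 24*l + 16) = (l + 4)^2*(l^2 + 5*l + 4) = (l + 4)^3*(l + 1)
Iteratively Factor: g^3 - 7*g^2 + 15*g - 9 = (g - 3)*(g^2 - 4*g + 3) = (g - 3)*(g - 1)*(g - 3)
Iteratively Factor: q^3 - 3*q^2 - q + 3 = (q - 3)*(q^2 - 1) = (q - 3)*(q - 1)*(q + 1)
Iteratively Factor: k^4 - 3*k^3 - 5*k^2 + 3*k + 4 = (k + 1)*(k^3 - 4*k^2 - k + 4) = (k - 4)*(k + 1)*(k^2 - 1) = (k - 4)*(k - 1)*(k + 1)*(k + 1)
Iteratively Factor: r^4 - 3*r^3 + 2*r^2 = (r)*(r^3 - 3*r^2 + 2*r) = r*(r - 2)*(r^2 - r) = r^2*(r - 2)*(r - 1)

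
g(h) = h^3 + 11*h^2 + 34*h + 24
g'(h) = 3*h^2 + 22*h + 34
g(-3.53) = -2.94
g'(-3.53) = -6.28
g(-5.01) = 4.01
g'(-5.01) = -0.92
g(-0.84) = 2.61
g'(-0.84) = 17.64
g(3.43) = 310.39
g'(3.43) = 144.75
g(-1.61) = -6.40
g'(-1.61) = 6.36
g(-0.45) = 10.84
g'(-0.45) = 24.71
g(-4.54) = 2.79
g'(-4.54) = -4.05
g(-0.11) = 20.39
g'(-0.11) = 31.62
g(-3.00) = -6.00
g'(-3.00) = -5.00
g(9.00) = 1950.00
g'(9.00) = 475.00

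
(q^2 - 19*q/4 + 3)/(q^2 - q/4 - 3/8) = 2*(q - 4)/(2*q + 1)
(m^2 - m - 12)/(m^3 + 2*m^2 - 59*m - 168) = (m - 4)/(m^2 - m - 56)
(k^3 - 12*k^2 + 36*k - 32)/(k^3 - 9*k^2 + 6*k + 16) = (k - 2)/(k + 1)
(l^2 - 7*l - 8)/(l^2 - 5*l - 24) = (l + 1)/(l + 3)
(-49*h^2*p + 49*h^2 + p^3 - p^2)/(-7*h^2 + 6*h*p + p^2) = (-7*h*p + 7*h + p^2 - p)/(-h + p)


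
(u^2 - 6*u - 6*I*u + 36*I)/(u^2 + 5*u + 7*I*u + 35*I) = (u^2 - 6*u*(1 + I) + 36*I)/(u^2 + u*(5 + 7*I) + 35*I)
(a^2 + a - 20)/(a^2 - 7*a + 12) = (a + 5)/(a - 3)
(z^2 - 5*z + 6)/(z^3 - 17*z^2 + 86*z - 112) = (z - 3)/(z^2 - 15*z + 56)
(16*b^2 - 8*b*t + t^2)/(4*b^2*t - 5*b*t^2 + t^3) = (-4*b + t)/(t*(-b + t))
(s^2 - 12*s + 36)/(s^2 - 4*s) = (s^2 - 12*s + 36)/(s*(s - 4))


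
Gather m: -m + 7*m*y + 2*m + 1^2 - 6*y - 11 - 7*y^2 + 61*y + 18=m*(7*y + 1) - 7*y^2 + 55*y + 8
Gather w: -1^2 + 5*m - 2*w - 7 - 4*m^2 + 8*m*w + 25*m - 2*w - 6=-4*m^2 + 30*m + w*(8*m - 4) - 14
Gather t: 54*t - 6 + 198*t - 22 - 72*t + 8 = 180*t - 20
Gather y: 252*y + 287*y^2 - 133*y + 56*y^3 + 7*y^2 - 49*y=56*y^3 + 294*y^2 + 70*y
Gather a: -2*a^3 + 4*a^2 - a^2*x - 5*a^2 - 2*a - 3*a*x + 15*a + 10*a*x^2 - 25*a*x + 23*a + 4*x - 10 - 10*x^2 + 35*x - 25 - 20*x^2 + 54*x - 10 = -2*a^3 + a^2*(-x - 1) + a*(10*x^2 - 28*x + 36) - 30*x^2 + 93*x - 45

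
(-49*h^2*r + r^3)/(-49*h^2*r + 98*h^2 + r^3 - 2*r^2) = r/(r - 2)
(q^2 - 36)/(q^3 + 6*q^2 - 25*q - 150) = (q - 6)/(q^2 - 25)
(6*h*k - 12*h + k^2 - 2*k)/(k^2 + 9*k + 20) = (6*h*k - 12*h + k^2 - 2*k)/(k^2 + 9*k + 20)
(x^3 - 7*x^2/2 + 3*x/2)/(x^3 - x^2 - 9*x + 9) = x*(2*x - 1)/(2*(x^2 + 2*x - 3))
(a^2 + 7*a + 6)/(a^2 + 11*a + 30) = (a + 1)/(a + 5)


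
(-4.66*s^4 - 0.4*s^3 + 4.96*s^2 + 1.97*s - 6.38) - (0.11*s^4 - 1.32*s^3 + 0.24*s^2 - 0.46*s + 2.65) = -4.77*s^4 + 0.92*s^3 + 4.72*s^2 + 2.43*s - 9.03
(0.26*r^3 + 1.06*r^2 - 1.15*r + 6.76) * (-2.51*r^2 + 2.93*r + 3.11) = -0.6526*r^5 - 1.8988*r^4 + 6.8009*r^3 - 17.0405*r^2 + 16.2303*r + 21.0236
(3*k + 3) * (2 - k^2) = -3*k^3 - 3*k^2 + 6*k + 6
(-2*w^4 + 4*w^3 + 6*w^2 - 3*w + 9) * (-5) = 10*w^4 - 20*w^3 - 30*w^2 + 15*w - 45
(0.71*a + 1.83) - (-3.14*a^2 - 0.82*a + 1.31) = 3.14*a^2 + 1.53*a + 0.52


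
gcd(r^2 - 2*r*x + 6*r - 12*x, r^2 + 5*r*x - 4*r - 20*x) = 1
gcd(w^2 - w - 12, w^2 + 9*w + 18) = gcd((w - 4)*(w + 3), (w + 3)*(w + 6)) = w + 3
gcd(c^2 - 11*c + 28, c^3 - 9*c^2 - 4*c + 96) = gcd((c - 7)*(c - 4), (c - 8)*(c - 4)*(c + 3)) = c - 4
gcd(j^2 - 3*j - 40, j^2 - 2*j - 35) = j + 5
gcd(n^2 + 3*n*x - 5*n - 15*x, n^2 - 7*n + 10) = n - 5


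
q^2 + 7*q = q*(q + 7)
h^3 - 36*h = h*(h - 6)*(h + 6)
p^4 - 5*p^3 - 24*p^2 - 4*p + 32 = (p - 8)*(p - 1)*(p + 2)^2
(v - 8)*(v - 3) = v^2 - 11*v + 24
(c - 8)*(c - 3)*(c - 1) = c^3 - 12*c^2 + 35*c - 24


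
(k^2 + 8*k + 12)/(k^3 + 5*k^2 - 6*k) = (k + 2)/(k*(k - 1))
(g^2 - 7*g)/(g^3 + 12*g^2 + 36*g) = (g - 7)/(g^2 + 12*g + 36)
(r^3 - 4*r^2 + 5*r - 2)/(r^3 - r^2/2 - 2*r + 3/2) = 2*(r - 2)/(2*r + 3)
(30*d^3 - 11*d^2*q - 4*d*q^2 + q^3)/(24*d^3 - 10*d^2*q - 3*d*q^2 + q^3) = (-5*d + q)/(-4*d + q)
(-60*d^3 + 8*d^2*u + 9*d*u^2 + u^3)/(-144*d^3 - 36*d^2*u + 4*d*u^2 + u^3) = (-10*d^2 + 3*d*u + u^2)/(-24*d^2 - 2*d*u + u^2)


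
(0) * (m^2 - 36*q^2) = 0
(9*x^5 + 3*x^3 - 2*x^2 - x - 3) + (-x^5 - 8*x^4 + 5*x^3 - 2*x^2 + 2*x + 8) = 8*x^5 - 8*x^4 + 8*x^3 - 4*x^2 + x + 5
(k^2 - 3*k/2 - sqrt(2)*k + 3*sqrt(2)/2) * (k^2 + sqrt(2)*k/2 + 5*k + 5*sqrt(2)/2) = k^4 - sqrt(2)*k^3/2 + 7*k^3/2 - 17*k^2/2 - 7*sqrt(2)*k^2/4 - 7*k/2 + 15*sqrt(2)*k/4 + 15/2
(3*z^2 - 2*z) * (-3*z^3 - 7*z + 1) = -9*z^5 + 6*z^4 - 21*z^3 + 17*z^2 - 2*z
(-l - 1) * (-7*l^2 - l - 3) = 7*l^3 + 8*l^2 + 4*l + 3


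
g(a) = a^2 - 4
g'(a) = 2*a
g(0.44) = -3.81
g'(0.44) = 0.88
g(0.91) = -3.17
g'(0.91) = 1.82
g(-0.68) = -3.54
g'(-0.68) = -1.36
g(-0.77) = -3.41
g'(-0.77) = -1.54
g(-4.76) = 18.66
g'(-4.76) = -9.52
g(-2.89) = 4.35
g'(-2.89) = -5.78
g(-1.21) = -2.54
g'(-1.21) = -2.42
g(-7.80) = 56.84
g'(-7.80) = -15.60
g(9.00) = 77.00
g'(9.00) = 18.00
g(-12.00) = 140.00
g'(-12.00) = -24.00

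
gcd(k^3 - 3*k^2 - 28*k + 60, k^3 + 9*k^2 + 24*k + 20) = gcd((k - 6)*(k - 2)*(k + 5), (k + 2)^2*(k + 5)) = k + 5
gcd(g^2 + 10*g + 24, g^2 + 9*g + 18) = g + 6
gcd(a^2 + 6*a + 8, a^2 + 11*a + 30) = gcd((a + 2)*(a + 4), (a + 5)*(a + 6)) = 1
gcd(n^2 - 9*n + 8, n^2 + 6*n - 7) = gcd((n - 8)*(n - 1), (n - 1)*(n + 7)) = n - 1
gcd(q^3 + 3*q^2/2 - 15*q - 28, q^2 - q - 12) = q - 4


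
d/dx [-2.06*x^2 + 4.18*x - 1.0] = 4.18 - 4.12*x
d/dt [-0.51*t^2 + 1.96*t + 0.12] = 1.96 - 1.02*t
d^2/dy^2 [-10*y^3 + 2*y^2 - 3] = 4 - 60*y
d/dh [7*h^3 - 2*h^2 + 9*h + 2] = 21*h^2 - 4*h + 9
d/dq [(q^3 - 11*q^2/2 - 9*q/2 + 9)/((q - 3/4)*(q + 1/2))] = 4*(16*q^4 - 8*q^3 + 76*q^2 - 222*q + 63)/(64*q^4 - 32*q^3 - 44*q^2 + 12*q + 9)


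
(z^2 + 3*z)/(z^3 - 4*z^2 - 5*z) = (z + 3)/(z^2 - 4*z - 5)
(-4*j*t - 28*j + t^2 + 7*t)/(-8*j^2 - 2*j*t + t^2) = (t + 7)/(2*j + t)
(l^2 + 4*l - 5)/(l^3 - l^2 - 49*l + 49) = (l + 5)/(l^2 - 49)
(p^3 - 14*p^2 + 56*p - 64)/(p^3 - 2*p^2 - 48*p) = (p^2 - 6*p + 8)/(p*(p + 6))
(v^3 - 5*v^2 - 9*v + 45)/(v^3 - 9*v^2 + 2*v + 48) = (v^2 - 2*v - 15)/(v^2 - 6*v - 16)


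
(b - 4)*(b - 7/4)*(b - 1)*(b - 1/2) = b^4 - 29*b^3/4 + 129*b^2/8 - 107*b/8 + 7/2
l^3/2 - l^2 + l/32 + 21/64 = (l/2 + 1/4)*(l - 7/4)*(l - 3/4)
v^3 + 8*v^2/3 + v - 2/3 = (v - 1/3)*(v + 1)*(v + 2)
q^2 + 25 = (q - 5*I)*(q + 5*I)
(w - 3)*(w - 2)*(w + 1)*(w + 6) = w^4 + 2*w^3 - 23*w^2 + 12*w + 36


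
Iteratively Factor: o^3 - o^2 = (o)*(o^2 - o) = o*(o - 1)*(o)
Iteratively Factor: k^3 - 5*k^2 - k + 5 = (k - 5)*(k^2 - 1) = (k - 5)*(k + 1)*(k - 1)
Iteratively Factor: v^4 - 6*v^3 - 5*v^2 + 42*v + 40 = (v + 1)*(v^3 - 7*v^2 + 2*v + 40) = (v - 5)*(v + 1)*(v^2 - 2*v - 8) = (v - 5)*(v - 4)*(v + 1)*(v + 2)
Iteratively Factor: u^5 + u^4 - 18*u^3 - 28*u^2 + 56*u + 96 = (u + 2)*(u^4 - u^3 - 16*u^2 + 4*u + 48) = (u + 2)*(u + 3)*(u^3 - 4*u^2 - 4*u + 16) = (u - 4)*(u + 2)*(u + 3)*(u^2 - 4) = (u - 4)*(u - 2)*(u + 2)*(u + 3)*(u + 2)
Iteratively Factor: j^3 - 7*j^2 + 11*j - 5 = (j - 1)*(j^2 - 6*j + 5) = (j - 5)*(j - 1)*(j - 1)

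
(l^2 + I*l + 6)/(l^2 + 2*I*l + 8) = (l + 3*I)/(l + 4*I)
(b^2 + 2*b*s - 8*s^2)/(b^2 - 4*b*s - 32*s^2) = (-b + 2*s)/(-b + 8*s)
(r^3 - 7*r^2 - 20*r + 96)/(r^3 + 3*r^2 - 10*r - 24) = (r - 8)/(r + 2)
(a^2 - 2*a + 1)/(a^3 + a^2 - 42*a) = (a^2 - 2*a + 1)/(a*(a^2 + a - 42))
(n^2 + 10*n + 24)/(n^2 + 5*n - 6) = (n + 4)/(n - 1)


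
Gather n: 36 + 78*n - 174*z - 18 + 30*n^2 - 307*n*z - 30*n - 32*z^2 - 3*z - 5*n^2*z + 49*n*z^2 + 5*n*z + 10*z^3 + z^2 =n^2*(30 - 5*z) + n*(49*z^2 - 302*z + 48) + 10*z^3 - 31*z^2 - 177*z + 18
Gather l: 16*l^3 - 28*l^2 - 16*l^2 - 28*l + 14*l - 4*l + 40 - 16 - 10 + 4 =16*l^3 - 44*l^2 - 18*l + 18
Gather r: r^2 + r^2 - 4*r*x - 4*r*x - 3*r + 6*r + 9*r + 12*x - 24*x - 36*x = 2*r^2 + r*(12 - 8*x) - 48*x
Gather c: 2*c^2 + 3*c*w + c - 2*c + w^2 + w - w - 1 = 2*c^2 + c*(3*w - 1) + w^2 - 1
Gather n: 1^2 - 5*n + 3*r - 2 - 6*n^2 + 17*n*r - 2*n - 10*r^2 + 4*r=-6*n^2 + n*(17*r - 7) - 10*r^2 + 7*r - 1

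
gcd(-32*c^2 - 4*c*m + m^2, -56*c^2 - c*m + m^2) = 8*c - m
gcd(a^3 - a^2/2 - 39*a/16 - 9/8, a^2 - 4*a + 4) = a - 2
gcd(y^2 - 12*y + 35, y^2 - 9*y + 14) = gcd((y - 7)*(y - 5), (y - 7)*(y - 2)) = y - 7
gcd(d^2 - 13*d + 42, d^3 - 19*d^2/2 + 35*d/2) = d - 7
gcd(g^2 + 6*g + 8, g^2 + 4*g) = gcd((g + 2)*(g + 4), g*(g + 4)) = g + 4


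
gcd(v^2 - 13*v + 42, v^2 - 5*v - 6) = v - 6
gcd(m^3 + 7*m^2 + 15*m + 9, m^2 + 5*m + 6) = m + 3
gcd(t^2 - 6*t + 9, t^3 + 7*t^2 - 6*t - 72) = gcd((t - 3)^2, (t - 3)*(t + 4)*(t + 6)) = t - 3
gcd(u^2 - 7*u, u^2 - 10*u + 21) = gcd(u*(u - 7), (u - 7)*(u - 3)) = u - 7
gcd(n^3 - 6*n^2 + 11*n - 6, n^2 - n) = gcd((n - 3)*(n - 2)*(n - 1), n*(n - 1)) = n - 1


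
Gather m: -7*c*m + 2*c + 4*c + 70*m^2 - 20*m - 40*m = 6*c + 70*m^2 + m*(-7*c - 60)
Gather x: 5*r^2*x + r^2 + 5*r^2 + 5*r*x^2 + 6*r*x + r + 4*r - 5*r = 6*r^2 + 5*r*x^2 + x*(5*r^2 + 6*r)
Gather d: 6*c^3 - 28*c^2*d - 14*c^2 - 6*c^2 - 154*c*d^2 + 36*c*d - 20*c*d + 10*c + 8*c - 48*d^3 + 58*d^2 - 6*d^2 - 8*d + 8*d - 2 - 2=6*c^3 - 20*c^2 + 18*c - 48*d^3 + d^2*(52 - 154*c) + d*(-28*c^2 + 16*c) - 4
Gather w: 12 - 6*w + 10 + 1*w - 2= 20 - 5*w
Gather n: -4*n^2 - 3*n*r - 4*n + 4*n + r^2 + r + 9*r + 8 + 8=-4*n^2 - 3*n*r + r^2 + 10*r + 16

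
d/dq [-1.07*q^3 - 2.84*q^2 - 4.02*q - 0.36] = -3.21*q^2 - 5.68*q - 4.02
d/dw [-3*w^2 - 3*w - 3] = -6*w - 3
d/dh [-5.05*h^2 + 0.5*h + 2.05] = 0.5 - 10.1*h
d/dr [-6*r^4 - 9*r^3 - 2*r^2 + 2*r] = -24*r^3 - 27*r^2 - 4*r + 2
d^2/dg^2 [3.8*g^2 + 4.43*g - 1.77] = 7.60000000000000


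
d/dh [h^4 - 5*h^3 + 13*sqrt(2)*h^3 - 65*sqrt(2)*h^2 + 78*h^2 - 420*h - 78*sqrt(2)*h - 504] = 4*h^3 - 15*h^2 + 39*sqrt(2)*h^2 - 130*sqrt(2)*h + 156*h - 420 - 78*sqrt(2)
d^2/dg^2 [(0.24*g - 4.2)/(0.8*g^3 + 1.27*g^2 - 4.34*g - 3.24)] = (0.9216*g^5 - 30.79296*g^4 - 65.834448*g^3 + 54.31428*g^2 + 79.504272*g - 199.532928)/(0.512*g^9 + 2.4384*g^8 - 4.46184*g^7 - 30.629057*g^6 + 4.454442*g^5 + 123.581928*g^4 + 50.597128*g^3 - 143.086176*g^2 - 136.678752*g - 34.012224)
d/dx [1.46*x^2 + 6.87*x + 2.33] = 2.92*x + 6.87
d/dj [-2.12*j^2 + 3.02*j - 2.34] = 3.02 - 4.24*j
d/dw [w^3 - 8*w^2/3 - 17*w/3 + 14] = 3*w^2 - 16*w/3 - 17/3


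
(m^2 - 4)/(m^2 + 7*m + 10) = (m - 2)/(m + 5)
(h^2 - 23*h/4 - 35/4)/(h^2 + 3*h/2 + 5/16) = 4*(h - 7)/(4*h + 1)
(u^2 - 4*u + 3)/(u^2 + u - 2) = (u - 3)/(u + 2)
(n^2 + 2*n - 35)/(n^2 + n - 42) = (n - 5)/(n - 6)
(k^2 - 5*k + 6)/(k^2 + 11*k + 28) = (k^2 - 5*k + 6)/(k^2 + 11*k + 28)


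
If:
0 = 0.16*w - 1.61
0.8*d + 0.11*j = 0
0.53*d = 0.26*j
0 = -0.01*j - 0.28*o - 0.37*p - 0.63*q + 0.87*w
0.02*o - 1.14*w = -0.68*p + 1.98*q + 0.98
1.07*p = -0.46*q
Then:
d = 0.00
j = 0.00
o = 39.89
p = 2.20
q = -5.13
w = 10.06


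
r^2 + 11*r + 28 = (r + 4)*(r + 7)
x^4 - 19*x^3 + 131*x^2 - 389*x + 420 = (x - 7)*(x - 5)*(x - 4)*(x - 3)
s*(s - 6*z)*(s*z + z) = s^3*z - 6*s^2*z^2 + s^2*z - 6*s*z^2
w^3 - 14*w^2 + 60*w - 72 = (w - 6)^2*(w - 2)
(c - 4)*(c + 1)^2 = c^3 - 2*c^2 - 7*c - 4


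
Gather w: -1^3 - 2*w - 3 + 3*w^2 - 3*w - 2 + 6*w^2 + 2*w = 9*w^2 - 3*w - 6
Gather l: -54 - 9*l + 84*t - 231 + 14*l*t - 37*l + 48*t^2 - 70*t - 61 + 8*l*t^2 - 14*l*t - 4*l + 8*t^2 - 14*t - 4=l*(8*t^2 - 50) + 56*t^2 - 350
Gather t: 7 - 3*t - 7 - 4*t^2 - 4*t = -4*t^2 - 7*t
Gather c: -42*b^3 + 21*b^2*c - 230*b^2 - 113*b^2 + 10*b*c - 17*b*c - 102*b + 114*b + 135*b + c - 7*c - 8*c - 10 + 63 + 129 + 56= -42*b^3 - 343*b^2 + 147*b + c*(21*b^2 - 7*b - 14) + 238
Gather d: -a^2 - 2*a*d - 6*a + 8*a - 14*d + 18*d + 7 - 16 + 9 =-a^2 + 2*a + d*(4 - 2*a)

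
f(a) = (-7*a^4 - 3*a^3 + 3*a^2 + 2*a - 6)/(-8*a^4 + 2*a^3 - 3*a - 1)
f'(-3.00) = -0.05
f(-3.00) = 0.68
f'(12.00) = 0.00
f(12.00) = 0.92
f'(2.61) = -0.03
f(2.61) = 1.04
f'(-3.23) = -0.05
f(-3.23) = 0.69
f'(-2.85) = -0.06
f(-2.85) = 0.67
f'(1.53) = -0.00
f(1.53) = 1.07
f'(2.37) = -0.03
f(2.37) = 1.05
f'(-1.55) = 0.12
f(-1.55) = 0.62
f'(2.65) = -0.03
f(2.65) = 1.04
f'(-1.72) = 0.02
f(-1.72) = 0.61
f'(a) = (32*a^3 - 6*a^2 + 3)*(-7*a^4 - 3*a^3 + 3*a^2 + 2*a - 6)/(-8*a^4 + 2*a^3 - 3*a - 1)^2 + (-28*a^3 - 9*a^2 + 6*a + 2)/(-8*a^4 + 2*a^3 - 3*a - 1) = (-38*a^6 + 48*a^5 + 105*a^4 - 154*a^3 + 36*a^2 - 6*a - 20)/(64*a^8 - 32*a^7 + 4*a^6 + 48*a^5 + 4*a^4 - 4*a^3 + 9*a^2 + 6*a + 1)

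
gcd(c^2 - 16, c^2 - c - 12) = c - 4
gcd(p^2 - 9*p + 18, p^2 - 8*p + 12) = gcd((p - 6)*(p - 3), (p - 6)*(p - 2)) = p - 6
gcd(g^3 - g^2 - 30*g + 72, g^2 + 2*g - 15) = g - 3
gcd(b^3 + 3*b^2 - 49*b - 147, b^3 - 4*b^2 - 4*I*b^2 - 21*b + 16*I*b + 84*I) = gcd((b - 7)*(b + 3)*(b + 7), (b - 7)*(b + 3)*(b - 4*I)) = b^2 - 4*b - 21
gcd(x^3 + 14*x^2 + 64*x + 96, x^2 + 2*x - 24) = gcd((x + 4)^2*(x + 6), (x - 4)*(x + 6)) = x + 6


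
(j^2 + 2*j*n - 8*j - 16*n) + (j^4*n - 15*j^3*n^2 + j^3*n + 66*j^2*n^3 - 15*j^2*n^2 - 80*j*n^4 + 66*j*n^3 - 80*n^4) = j^4*n - 15*j^3*n^2 + j^3*n + 66*j^2*n^3 - 15*j^2*n^2 + j^2 - 80*j*n^4 + 66*j*n^3 + 2*j*n - 8*j - 80*n^4 - 16*n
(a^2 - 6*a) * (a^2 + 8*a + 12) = a^4 + 2*a^3 - 36*a^2 - 72*a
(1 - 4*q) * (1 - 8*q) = 32*q^2 - 12*q + 1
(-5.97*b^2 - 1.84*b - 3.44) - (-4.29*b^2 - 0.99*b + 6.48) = -1.68*b^2 - 0.85*b - 9.92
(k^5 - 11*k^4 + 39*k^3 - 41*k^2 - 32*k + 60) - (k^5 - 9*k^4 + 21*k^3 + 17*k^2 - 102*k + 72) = -2*k^4 + 18*k^3 - 58*k^2 + 70*k - 12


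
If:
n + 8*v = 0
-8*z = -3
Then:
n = -8*v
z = 3/8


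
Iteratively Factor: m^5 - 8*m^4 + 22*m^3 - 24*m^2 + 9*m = (m)*(m^4 - 8*m^3 + 22*m^2 - 24*m + 9) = m*(m - 1)*(m^3 - 7*m^2 + 15*m - 9) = m*(m - 3)*(m - 1)*(m^2 - 4*m + 3) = m*(m - 3)^2*(m - 1)*(m - 1)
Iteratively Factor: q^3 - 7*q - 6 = (q + 2)*(q^2 - 2*q - 3) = (q - 3)*(q + 2)*(q + 1)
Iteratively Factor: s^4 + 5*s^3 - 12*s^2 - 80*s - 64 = (s - 4)*(s^3 + 9*s^2 + 24*s + 16) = (s - 4)*(s + 1)*(s^2 + 8*s + 16) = (s - 4)*(s + 1)*(s + 4)*(s + 4)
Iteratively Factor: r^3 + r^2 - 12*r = (r)*(r^2 + r - 12) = r*(r - 3)*(r + 4)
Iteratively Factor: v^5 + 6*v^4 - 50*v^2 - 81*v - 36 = (v - 3)*(v^4 + 9*v^3 + 27*v^2 + 31*v + 12) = (v - 3)*(v + 1)*(v^3 + 8*v^2 + 19*v + 12) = (v - 3)*(v + 1)*(v + 4)*(v^2 + 4*v + 3) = (v - 3)*(v + 1)^2*(v + 4)*(v + 3)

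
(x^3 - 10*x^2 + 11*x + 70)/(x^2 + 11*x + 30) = (x^3 - 10*x^2 + 11*x + 70)/(x^2 + 11*x + 30)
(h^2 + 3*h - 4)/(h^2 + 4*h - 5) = (h + 4)/(h + 5)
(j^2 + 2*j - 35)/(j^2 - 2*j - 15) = (j + 7)/(j + 3)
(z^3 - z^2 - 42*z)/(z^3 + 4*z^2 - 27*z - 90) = z*(z - 7)/(z^2 - 2*z - 15)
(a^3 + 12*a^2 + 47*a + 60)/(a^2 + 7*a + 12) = a + 5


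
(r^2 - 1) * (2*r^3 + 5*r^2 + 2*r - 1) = 2*r^5 + 5*r^4 - 6*r^2 - 2*r + 1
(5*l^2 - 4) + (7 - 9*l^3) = -9*l^3 + 5*l^2 + 3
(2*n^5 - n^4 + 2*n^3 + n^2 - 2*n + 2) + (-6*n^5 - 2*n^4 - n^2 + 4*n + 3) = -4*n^5 - 3*n^4 + 2*n^3 + 2*n + 5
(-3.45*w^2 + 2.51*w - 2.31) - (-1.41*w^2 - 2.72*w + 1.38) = -2.04*w^2 + 5.23*w - 3.69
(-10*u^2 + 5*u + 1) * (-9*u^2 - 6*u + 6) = 90*u^4 + 15*u^3 - 99*u^2 + 24*u + 6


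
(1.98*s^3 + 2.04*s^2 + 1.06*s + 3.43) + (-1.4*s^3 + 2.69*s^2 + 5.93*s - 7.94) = 0.58*s^3 + 4.73*s^2 + 6.99*s - 4.51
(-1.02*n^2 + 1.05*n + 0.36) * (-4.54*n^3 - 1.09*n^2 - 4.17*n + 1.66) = 4.6308*n^5 - 3.6552*n^4 + 1.4745*n^3 - 6.4641*n^2 + 0.2418*n + 0.5976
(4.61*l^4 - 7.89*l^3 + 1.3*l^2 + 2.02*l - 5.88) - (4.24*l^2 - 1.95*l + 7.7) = 4.61*l^4 - 7.89*l^3 - 2.94*l^2 + 3.97*l - 13.58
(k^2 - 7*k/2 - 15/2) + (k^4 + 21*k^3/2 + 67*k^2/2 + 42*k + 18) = k^4 + 21*k^3/2 + 69*k^2/2 + 77*k/2 + 21/2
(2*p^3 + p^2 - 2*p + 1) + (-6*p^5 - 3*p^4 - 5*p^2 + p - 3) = -6*p^5 - 3*p^4 + 2*p^3 - 4*p^2 - p - 2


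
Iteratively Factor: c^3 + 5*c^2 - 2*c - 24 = (c + 3)*(c^2 + 2*c - 8) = (c + 3)*(c + 4)*(c - 2)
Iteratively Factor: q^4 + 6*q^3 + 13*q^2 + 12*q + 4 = (q + 2)*(q^3 + 4*q^2 + 5*q + 2) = (q + 2)^2*(q^2 + 2*q + 1) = (q + 1)*(q + 2)^2*(q + 1)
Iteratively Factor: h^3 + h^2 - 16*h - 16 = (h - 4)*(h^2 + 5*h + 4) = (h - 4)*(h + 1)*(h + 4)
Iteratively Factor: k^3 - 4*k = (k - 2)*(k^2 + 2*k) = (k - 2)*(k + 2)*(k)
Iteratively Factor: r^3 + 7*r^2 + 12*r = (r)*(r^2 + 7*r + 12) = r*(r + 3)*(r + 4)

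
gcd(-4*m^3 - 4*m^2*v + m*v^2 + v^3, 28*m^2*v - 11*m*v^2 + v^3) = 1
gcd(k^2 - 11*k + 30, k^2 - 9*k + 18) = k - 6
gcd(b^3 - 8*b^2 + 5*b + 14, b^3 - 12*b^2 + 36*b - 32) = b - 2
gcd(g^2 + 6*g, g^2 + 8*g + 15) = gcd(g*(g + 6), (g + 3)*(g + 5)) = 1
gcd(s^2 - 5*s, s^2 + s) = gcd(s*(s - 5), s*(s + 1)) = s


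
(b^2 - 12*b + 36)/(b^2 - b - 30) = (b - 6)/(b + 5)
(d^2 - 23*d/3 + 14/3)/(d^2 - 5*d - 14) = (d - 2/3)/(d + 2)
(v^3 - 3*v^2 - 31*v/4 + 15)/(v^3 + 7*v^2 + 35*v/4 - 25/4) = (2*v^2 - 11*v + 12)/(2*v^2 + 9*v - 5)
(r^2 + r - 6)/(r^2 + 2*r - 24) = (r^2 + r - 6)/(r^2 + 2*r - 24)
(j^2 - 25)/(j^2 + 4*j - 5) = (j - 5)/(j - 1)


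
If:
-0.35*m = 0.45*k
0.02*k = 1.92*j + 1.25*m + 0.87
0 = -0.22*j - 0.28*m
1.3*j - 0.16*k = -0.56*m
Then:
No Solution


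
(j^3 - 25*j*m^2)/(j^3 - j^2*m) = (j^2 - 25*m^2)/(j*(j - m))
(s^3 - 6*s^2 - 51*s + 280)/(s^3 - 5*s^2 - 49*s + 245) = (s - 8)/(s - 7)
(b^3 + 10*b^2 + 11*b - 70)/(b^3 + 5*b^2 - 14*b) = (b + 5)/b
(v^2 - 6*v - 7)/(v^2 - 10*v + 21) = (v + 1)/(v - 3)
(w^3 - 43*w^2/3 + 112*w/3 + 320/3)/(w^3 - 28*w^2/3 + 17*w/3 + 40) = (w - 8)/(w - 3)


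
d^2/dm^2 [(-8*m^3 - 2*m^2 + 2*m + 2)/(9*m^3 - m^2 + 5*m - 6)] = 4*(-117*m^6 + 783*m^5 - 702*m^4 - 575*m^3 + 840*m^2 - 303*m + 13)/(729*m^9 - 243*m^8 + 1242*m^7 - 1729*m^6 + 1014*m^5 - 1713*m^4 + 1277*m^3 - 558*m^2 + 540*m - 216)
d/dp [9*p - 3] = 9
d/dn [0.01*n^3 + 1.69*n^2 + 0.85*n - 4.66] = 0.03*n^2 + 3.38*n + 0.85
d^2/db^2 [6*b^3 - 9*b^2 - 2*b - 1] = 36*b - 18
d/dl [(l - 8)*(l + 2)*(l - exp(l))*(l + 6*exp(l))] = (1 - exp(l))*(l - 8)*(l + 2)*(l + 6*exp(l)) + (l - 8)*(l + 2)*(l - exp(l))*(6*exp(l) + 1) + (l - 8)*(l - exp(l))*(l + 6*exp(l)) + (l + 2)*(l - exp(l))*(l + 6*exp(l))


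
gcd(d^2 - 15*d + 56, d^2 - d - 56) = d - 8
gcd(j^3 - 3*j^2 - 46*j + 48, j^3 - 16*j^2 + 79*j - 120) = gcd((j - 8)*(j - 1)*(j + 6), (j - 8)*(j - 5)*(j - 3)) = j - 8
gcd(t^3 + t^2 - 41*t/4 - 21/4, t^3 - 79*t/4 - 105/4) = t + 7/2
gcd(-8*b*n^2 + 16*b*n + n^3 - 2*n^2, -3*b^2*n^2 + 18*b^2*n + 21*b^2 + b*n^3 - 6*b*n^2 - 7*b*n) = 1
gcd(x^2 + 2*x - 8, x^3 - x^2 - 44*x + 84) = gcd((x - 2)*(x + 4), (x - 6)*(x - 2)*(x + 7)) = x - 2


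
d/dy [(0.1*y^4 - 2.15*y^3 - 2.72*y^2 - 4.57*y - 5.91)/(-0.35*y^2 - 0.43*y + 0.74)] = (-0.07*y^5 + 0.623499999999999*y^4 + 2.145*y^3 - 5.2029*y^2 - 8.1626*y - 5.9231)/(0.1225*y^4 + 0.301*y^3 - 0.3331*y^2 - 0.6364*y + 0.5476)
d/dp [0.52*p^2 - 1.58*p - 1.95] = 1.04*p - 1.58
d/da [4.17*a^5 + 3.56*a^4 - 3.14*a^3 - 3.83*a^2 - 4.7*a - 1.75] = 20.85*a^4 + 14.24*a^3 - 9.42*a^2 - 7.66*a - 4.7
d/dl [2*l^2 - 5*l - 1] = 4*l - 5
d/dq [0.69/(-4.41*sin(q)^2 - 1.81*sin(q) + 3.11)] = (6.0858*sin(q) + 1.2489)*cos(q)/(4.41*sin(q)^2 + 1.81*sin(q) - 3.11)^2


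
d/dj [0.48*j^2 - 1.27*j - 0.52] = 0.96*j - 1.27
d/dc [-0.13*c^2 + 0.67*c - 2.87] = 0.67 - 0.26*c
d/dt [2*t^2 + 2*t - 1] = 4*t + 2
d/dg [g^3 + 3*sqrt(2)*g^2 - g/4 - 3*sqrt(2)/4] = 3*g^2 + 6*sqrt(2)*g - 1/4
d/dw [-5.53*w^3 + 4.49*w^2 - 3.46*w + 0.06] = -16.59*w^2 + 8.98*w - 3.46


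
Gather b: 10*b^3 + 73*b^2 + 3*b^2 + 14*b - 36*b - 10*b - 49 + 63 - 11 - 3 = 10*b^3 + 76*b^2 - 32*b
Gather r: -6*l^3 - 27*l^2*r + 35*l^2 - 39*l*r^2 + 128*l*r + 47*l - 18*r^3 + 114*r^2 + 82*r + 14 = -6*l^3 + 35*l^2 + 47*l - 18*r^3 + r^2*(114 - 39*l) + r*(-27*l^2 + 128*l + 82) + 14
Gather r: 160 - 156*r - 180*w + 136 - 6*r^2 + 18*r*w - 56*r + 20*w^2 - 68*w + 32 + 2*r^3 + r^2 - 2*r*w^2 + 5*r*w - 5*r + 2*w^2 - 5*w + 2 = 2*r^3 - 5*r^2 + r*(-2*w^2 + 23*w - 217) + 22*w^2 - 253*w + 330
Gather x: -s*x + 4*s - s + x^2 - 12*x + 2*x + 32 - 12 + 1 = 3*s + x^2 + x*(-s - 10) + 21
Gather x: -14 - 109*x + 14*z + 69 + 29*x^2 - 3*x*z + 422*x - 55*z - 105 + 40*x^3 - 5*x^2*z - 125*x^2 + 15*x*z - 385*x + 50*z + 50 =40*x^3 + x^2*(-5*z - 96) + x*(12*z - 72) + 9*z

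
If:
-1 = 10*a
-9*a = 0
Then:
No Solution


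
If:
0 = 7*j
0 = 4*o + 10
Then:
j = 0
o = -5/2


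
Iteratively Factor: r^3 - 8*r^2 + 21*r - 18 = (r - 2)*(r^2 - 6*r + 9) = (r - 3)*(r - 2)*(r - 3)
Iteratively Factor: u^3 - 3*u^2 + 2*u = (u - 2)*(u^2 - u) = (u - 2)*(u - 1)*(u)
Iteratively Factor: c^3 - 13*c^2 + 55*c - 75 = (c - 5)*(c^2 - 8*c + 15) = (c - 5)*(c - 3)*(c - 5)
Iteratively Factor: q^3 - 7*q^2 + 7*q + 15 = (q + 1)*(q^2 - 8*q + 15) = (q - 5)*(q + 1)*(q - 3)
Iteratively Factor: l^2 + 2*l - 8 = (l - 2)*(l + 4)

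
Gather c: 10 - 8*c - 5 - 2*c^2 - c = -2*c^2 - 9*c + 5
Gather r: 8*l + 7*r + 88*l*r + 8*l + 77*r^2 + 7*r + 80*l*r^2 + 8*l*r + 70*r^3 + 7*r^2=16*l + 70*r^3 + r^2*(80*l + 84) + r*(96*l + 14)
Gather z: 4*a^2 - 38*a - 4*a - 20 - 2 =4*a^2 - 42*a - 22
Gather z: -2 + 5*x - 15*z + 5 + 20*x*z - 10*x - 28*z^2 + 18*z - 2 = -5*x - 28*z^2 + z*(20*x + 3) + 1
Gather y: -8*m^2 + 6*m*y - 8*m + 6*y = -8*m^2 - 8*m + y*(6*m + 6)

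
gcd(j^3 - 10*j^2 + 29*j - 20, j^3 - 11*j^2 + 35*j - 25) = j^2 - 6*j + 5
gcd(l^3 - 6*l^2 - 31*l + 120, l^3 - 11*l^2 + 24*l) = l^2 - 11*l + 24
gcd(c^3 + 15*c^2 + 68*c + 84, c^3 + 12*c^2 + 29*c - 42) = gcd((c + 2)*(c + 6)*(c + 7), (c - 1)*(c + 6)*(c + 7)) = c^2 + 13*c + 42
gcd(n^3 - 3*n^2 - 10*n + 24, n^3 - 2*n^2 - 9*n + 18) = n^2 + n - 6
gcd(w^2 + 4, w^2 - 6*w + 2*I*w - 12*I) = w + 2*I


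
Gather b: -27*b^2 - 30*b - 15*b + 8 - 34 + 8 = -27*b^2 - 45*b - 18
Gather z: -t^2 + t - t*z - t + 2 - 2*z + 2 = -t^2 + z*(-t - 2) + 4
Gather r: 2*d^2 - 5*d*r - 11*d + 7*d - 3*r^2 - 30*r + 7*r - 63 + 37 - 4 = 2*d^2 - 4*d - 3*r^2 + r*(-5*d - 23) - 30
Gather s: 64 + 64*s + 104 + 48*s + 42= 112*s + 210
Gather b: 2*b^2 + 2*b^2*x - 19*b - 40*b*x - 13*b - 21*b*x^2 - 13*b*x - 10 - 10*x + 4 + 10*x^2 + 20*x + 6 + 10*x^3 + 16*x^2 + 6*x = b^2*(2*x + 2) + b*(-21*x^2 - 53*x - 32) + 10*x^3 + 26*x^2 + 16*x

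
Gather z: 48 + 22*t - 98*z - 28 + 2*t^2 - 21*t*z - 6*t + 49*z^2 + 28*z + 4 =2*t^2 + 16*t + 49*z^2 + z*(-21*t - 70) + 24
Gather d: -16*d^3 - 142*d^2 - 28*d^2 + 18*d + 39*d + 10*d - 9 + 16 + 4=-16*d^3 - 170*d^2 + 67*d + 11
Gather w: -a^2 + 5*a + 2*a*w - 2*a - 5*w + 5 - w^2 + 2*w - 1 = -a^2 + 3*a - w^2 + w*(2*a - 3) + 4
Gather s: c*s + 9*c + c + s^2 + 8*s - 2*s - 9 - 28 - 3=10*c + s^2 + s*(c + 6) - 40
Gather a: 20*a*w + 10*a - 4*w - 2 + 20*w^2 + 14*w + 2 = a*(20*w + 10) + 20*w^2 + 10*w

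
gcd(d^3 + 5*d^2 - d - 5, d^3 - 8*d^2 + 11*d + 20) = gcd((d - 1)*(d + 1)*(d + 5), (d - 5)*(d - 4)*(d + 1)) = d + 1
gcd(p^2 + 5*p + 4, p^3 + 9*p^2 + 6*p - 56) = p + 4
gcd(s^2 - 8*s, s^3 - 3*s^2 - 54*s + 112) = s - 8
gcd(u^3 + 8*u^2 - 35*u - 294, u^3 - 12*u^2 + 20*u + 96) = u - 6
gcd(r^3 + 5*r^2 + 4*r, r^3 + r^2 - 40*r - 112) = r + 4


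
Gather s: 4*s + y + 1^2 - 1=4*s + y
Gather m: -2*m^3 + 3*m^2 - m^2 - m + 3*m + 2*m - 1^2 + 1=-2*m^3 + 2*m^2 + 4*m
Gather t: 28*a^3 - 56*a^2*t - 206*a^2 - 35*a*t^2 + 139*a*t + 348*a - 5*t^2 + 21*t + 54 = 28*a^3 - 206*a^2 + 348*a + t^2*(-35*a - 5) + t*(-56*a^2 + 139*a + 21) + 54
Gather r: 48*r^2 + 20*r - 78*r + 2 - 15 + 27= 48*r^2 - 58*r + 14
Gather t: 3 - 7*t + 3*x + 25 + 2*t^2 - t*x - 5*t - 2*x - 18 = 2*t^2 + t*(-x - 12) + x + 10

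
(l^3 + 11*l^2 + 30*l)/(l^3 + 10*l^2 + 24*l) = (l + 5)/(l + 4)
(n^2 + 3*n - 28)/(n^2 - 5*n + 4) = (n + 7)/(n - 1)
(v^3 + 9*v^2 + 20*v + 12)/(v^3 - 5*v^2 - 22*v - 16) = (v + 6)/(v - 8)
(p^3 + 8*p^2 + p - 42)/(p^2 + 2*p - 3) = (p^2 + 5*p - 14)/(p - 1)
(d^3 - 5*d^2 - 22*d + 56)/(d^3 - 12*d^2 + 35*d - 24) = (d^3 - 5*d^2 - 22*d + 56)/(d^3 - 12*d^2 + 35*d - 24)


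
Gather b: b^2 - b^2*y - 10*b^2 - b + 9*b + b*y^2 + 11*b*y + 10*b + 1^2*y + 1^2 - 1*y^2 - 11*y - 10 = b^2*(-y - 9) + b*(y^2 + 11*y + 18) - y^2 - 10*y - 9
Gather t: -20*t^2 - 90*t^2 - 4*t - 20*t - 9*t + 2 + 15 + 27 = -110*t^2 - 33*t + 44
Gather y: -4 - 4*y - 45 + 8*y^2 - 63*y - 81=8*y^2 - 67*y - 130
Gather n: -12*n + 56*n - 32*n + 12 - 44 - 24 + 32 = 12*n - 24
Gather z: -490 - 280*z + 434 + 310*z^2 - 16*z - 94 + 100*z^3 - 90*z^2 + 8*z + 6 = 100*z^3 + 220*z^2 - 288*z - 144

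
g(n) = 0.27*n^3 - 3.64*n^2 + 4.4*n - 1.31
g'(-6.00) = 77.24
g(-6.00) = -217.07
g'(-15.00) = 295.85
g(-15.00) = -1797.56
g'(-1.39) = 16.08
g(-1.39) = -15.18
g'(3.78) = -11.54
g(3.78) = -22.11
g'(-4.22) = 49.55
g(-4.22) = -104.99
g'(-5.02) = 61.36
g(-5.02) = -149.28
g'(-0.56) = 8.73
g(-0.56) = -4.96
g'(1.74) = -5.81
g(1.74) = -3.25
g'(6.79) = -7.69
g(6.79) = -54.73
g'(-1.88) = 20.95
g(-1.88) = -24.24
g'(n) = 0.81*n^2 - 7.28*n + 4.4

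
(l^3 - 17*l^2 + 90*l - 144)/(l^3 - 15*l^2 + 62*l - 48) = (l - 3)/(l - 1)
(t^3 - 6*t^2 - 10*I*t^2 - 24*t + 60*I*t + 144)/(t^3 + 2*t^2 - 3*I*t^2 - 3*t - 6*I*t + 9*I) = (t^3 + t^2*(-6 - 10*I) + t*(-24 + 60*I) + 144)/(t^3 + t^2*(2 - 3*I) + t*(-3 - 6*I) + 9*I)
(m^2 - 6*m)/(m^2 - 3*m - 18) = m/(m + 3)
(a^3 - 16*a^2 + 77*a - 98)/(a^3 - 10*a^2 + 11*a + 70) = (a^2 - 9*a + 14)/(a^2 - 3*a - 10)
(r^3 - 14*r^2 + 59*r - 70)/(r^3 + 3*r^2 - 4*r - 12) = (r^2 - 12*r + 35)/(r^2 + 5*r + 6)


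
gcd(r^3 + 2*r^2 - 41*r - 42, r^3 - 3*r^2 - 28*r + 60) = r - 6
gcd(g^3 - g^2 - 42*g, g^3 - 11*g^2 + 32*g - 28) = g - 7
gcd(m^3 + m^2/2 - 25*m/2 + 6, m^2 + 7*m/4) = 1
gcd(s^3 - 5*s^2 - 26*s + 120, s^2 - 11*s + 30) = s - 6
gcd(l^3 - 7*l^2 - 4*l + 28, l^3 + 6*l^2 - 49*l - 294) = l - 7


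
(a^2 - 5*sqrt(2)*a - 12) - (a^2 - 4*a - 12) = -5*sqrt(2)*a + 4*a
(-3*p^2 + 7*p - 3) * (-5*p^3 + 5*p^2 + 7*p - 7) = 15*p^5 - 50*p^4 + 29*p^3 + 55*p^2 - 70*p + 21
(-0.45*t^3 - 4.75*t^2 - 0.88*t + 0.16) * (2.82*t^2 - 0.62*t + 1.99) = -1.269*t^5 - 13.116*t^4 - 0.4321*t^3 - 8.4557*t^2 - 1.8504*t + 0.3184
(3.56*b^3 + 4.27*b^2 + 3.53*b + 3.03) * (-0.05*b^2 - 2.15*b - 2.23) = -0.178*b^5 - 7.8675*b^4 - 17.2958*b^3 - 17.2631*b^2 - 14.3864*b - 6.7569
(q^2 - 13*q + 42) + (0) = q^2 - 13*q + 42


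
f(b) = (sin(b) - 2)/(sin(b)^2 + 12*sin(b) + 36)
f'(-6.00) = 0.04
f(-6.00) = -0.04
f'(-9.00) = -0.05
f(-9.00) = -0.08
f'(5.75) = 0.05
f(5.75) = -0.08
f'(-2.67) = -0.05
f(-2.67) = -0.08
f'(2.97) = -0.04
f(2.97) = -0.05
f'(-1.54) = 0.00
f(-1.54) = -0.12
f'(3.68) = -0.05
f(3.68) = -0.08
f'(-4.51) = -0.01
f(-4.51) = -0.02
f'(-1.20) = 0.03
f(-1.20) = -0.11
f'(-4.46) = -0.01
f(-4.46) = -0.02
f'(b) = (-2*sin(b)*cos(b) - 12*cos(b))*(sin(b) - 2)/(sin(b)^2 + 12*sin(b) + 36)^2 + cos(b)/(sin(b)^2 + 12*sin(b) + 36)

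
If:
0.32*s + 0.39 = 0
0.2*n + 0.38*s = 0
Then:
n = 2.32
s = -1.22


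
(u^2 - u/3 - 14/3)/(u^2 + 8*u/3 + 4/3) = (3*u - 7)/(3*u + 2)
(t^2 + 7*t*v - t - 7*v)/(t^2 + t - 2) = (t + 7*v)/(t + 2)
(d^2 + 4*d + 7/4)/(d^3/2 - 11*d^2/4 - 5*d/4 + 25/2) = (4*d^2 + 16*d + 7)/(2*d^3 - 11*d^2 - 5*d + 50)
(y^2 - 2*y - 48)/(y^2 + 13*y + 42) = (y - 8)/(y + 7)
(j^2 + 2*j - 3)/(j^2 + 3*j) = (j - 1)/j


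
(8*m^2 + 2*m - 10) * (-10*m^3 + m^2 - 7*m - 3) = -80*m^5 - 12*m^4 + 46*m^3 - 48*m^2 + 64*m + 30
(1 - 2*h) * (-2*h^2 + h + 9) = 4*h^3 - 4*h^2 - 17*h + 9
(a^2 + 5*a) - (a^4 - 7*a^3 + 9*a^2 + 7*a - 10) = -a^4 + 7*a^3 - 8*a^2 - 2*a + 10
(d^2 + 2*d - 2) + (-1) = d^2 + 2*d - 3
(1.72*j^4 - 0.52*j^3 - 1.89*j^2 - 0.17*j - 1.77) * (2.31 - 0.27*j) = -0.4644*j^5 + 4.1136*j^4 - 0.6909*j^3 - 4.32*j^2 + 0.0852*j - 4.0887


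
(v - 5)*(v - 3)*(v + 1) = v^3 - 7*v^2 + 7*v + 15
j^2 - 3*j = j*(j - 3)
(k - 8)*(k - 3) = k^2 - 11*k + 24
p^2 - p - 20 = (p - 5)*(p + 4)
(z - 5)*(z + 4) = z^2 - z - 20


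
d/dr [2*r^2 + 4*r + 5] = 4*r + 4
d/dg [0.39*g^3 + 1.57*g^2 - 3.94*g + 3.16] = 1.17*g^2 + 3.14*g - 3.94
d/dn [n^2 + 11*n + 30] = 2*n + 11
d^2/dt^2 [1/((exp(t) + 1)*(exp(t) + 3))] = 4*(exp(3*t) + 3*exp(2*t) + exp(t) - 3)*exp(t)/(exp(6*t) + 12*exp(5*t) + 57*exp(4*t) + 136*exp(3*t) + 171*exp(2*t) + 108*exp(t) + 27)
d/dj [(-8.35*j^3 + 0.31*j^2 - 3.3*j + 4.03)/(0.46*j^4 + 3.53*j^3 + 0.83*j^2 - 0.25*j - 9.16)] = (3.841*j^6 - 0.285200000000003*j^5 - 3.4708*j^4 + 20.0578*j^3 + 189.4418*j^2 - 12.369*j + 31.2355)/(0.2116*j^8 + 3.2476*j^7 + 13.2245*j^6 + 5.6298*j^5 - 9.5033*j^4 - 65.0846*j^3 - 15.1431*j^2 + 4.58*j + 83.9056)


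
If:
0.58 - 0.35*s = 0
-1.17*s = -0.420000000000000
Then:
No Solution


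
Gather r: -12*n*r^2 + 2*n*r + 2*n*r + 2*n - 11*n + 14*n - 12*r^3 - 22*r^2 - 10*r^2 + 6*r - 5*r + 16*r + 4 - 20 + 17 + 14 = 5*n - 12*r^3 + r^2*(-12*n - 32) + r*(4*n + 17) + 15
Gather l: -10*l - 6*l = -16*l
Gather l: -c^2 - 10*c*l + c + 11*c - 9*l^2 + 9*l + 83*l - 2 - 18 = -c^2 + 12*c - 9*l^2 + l*(92 - 10*c) - 20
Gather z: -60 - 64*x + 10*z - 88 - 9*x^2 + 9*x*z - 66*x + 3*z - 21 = -9*x^2 - 130*x + z*(9*x + 13) - 169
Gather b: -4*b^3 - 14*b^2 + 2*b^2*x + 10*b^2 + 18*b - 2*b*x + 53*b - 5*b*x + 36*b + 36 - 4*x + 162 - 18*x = -4*b^3 + b^2*(2*x - 4) + b*(107 - 7*x) - 22*x + 198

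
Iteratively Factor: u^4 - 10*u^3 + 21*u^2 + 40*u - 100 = (u - 5)*(u^3 - 5*u^2 - 4*u + 20) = (u - 5)*(u + 2)*(u^2 - 7*u + 10) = (u - 5)^2*(u + 2)*(u - 2)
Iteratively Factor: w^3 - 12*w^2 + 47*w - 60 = (w - 5)*(w^2 - 7*w + 12) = (w - 5)*(w - 3)*(w - 4)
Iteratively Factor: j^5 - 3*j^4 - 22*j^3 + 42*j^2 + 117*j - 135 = (j - 1)*(j^4 - 2*j^3 - 24*j^2 + 18*j + 135) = (j - 5)*(j - 1)*(j^3 + 3*j^2 - 9*j - 27) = (j - 5)*(j - 3)*(j - 1)*(j^2 + 6*j + 9) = (j - 5)*(j - 3)*(j - 1)*(j + 3)*(j + 3)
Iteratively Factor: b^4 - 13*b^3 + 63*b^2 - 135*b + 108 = (b - 3)*(b^3 - 10*b^2 + 33*b - 36) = (b - 4)*(b - 3)*(b^2 - 6*b + 9) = (b - 4)*(b - 3)^2*(b - 3)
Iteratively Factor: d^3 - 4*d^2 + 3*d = (d - 3)*(d^2 - d) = (d - 3)*(d - 1)*(d)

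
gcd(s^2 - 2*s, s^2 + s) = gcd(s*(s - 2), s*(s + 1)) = s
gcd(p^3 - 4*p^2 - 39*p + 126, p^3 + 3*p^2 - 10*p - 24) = p - 3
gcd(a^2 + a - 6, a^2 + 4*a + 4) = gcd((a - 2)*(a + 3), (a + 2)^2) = 1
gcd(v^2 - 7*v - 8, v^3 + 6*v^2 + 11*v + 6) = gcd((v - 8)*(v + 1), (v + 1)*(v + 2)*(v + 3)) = v + 1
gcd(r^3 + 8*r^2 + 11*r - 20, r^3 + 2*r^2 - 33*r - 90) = r + 5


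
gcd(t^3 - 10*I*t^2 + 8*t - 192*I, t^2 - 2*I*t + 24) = t^2 - 2*I*t + 24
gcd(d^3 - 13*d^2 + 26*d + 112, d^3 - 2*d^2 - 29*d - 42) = d^2 - 5*d - 14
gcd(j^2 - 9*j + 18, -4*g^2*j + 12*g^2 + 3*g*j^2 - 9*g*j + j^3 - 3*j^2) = j - 3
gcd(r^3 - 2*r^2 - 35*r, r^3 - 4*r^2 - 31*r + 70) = r^2 - 2*r - 35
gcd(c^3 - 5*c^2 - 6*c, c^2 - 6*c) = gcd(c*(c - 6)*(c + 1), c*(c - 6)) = c^2 - 6*c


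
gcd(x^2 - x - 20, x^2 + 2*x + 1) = 1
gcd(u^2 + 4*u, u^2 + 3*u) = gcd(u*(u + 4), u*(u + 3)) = u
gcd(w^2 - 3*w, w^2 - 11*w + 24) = w - 3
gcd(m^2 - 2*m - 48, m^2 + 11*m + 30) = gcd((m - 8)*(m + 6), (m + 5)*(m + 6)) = m + 6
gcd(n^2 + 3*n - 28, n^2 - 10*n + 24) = n - 4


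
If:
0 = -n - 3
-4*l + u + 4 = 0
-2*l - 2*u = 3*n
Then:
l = 17/10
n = -3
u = 14/5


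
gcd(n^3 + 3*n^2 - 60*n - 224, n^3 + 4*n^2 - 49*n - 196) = n^2 + 11*n + 28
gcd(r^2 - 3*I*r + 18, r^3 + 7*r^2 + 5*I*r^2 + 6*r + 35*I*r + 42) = 1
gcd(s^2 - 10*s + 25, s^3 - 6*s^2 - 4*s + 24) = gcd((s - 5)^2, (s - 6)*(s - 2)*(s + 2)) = 1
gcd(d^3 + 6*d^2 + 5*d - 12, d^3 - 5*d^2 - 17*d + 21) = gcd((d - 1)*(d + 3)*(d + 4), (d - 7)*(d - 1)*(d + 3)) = d^2 + 2*d - 3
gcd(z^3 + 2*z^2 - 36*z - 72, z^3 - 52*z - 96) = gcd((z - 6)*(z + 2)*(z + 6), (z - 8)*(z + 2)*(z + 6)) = z^2 + 8*z + 12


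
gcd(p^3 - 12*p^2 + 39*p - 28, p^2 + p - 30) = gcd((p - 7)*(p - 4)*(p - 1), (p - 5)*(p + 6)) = 1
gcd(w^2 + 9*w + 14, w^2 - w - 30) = 1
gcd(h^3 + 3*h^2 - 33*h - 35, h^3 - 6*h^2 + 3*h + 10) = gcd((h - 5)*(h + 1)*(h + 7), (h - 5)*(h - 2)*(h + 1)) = h^2 - 4*h - 5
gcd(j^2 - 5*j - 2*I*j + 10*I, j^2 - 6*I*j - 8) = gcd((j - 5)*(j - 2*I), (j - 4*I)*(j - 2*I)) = j - 2*I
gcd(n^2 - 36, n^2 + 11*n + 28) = 1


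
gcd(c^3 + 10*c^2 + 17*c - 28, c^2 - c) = c - 1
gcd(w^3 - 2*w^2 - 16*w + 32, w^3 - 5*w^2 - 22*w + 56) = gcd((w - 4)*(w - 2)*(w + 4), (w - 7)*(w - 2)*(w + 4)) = w^2 + 2*w - 8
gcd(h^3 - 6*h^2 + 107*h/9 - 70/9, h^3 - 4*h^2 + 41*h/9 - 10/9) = h^2 - 11*h/3 + 10/3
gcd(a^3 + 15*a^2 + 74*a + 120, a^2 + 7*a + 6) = a + 6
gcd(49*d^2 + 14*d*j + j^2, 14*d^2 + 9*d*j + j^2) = 7*d + j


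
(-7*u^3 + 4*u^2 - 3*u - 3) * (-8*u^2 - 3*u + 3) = 56*u^5 - 11*u^4 - 9*u^3 + 45*u^2 - 9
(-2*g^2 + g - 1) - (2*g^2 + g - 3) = 2 - 4*g^2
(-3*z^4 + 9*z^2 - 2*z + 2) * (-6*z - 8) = 18*z^5 + 24*z^4 - 54*z^3 - 60*z^2 + 4*z - 16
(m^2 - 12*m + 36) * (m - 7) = m^3 - 19*m^2 + 120*m - 252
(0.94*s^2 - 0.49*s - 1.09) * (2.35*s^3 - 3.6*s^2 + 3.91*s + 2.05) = 2.209*s^5 - 4.5355*s^4 + 2.8779*s^3 + 3.9351*s^2 - 5.2664*s - 2.2345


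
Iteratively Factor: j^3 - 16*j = (j)*(j^2 - 16) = j*(j + 4)*(j - 4)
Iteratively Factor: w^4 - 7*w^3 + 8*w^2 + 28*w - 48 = (w - 3)*(w^3 - 4*w^2 - 4*w + 16) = (w - 4)*(w - 3)*(w^2 - 4) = (w - 4)*(w - 3)*(w + 2)*(w - 2)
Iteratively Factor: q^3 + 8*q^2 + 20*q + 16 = (q + 2)*(q^2 + 6*q + 8) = (q + 2)*(q + 4)*(q + 2)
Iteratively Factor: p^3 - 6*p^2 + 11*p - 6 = (p - 2)*(p^2 - 4*p + 3) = (p - 3)*(p - 2)*(p - 1)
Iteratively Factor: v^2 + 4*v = (v)*(v + 4)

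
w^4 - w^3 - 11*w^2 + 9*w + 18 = (w - 3)*(w - 2)*(w + 1)*(w + 3)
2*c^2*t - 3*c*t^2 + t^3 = t*(-2*c + t)*(-c + t)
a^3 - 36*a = a*(a - 6)*(a + 6)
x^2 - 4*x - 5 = (x - 5)*(x + 1)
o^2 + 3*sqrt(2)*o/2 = o*(o + 3*sqrt(2)/2)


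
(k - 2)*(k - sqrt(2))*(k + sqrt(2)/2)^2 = k^4 - 2*k^3 - 3*k^2/2 - sqrt(2)*k/2 + 3*k + sqrt(2)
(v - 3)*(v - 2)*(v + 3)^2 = v^4 + v^3 - 15*v^2 - 9*v + 54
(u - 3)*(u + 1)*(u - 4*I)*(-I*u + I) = -I*u^4 - 4*u^3 + 3*I*u^3 + 12*u^2 + I*u^2 + 4*u - 3*I*u - 12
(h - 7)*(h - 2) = h^2 - 9*h + 14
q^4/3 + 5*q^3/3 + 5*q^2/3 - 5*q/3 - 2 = (q/3 + 1)*(q - 1)*(q + 1)*(q + 2)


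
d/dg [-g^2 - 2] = -2*g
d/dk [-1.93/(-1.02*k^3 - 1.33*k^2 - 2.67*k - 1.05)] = (-5.9058*k^2 - 5.1338*k - 5.1531)/(1.02*k^3 + 1.33*k^2 + 2.67*k + 1.05)^2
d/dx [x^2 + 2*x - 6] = 2*x + 2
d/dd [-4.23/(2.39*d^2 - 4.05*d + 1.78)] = (20.2194*d - 17.1315)/(2.39*d^2 - 4.05*d + 1.78)^2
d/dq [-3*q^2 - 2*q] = -6*q - 2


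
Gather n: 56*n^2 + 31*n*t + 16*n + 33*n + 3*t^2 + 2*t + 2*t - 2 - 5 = 56*n^2 + n*(31*t + 49) + 3*t^2 + 4*t - 7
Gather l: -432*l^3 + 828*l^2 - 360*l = -432*l^3 + 828*l^2 - 360*l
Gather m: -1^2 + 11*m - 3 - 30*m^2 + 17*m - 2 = -30*m^2 + 28*m - 6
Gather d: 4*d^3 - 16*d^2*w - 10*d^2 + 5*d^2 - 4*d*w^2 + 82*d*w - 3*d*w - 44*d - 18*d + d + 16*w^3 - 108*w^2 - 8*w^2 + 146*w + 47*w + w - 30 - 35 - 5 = 4*d^3 + d^2*(-16*w - 5) + d*(-4*w^2 + 79*w - 61) + 16*w^3 - 116*w^2 + 194*w - 70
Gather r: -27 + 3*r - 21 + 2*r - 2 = 5*r - 50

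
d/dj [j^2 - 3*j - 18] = 2*j - 3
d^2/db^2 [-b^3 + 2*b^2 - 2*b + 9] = 4 - 6*b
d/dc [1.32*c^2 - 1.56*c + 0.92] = 2.64*c - 1.56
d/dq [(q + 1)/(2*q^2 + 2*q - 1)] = (-2*q^2 - 4*q - 3)/(4*q^4 + 8*q^3 - 4*q + 1)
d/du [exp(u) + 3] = exp(u)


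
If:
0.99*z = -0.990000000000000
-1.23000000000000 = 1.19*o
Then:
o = -1.03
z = -1.00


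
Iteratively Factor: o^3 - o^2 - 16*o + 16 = (o - 1)*(o^2 - 16) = (o - 1)*(o + 4)*(o - 4)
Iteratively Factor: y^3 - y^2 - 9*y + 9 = (y + 3)*(y^2 - 4*y + 3) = (y - 3)*(y + 3)*(y - 1)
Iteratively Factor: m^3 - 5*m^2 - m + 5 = (m + 1)*(m^2 - 6*m + 5) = (m - 5)*(m + 1)*(m - 1)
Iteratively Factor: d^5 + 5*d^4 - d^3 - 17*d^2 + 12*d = (d + 3)*(d^4 + 2*d^3 - 7*d^2 + 4*d) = (d - 1)*(d + 3)*(d^3 + 3*d^2 - 4*d) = (d - 1)^2*(d + 3)*(d^2 + 4*d) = (d - 1)^2*(d + 3)*(d + 4)*(d)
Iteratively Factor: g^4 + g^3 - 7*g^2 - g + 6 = (g + 1)*(g^3 - 7*g + 6) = (g - 2)*(g + 1)*(g^2 + 2*g - 3) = (g - 2)*(g - 1)*(g + 1)*(g + 3)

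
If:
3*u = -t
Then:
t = -3*u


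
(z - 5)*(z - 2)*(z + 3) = z^3 - 4*z^2 - 11*z + 30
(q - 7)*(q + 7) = q^2 - 49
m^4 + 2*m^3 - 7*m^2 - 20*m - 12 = (m - 3)*(m + 1)*(m + 2)^2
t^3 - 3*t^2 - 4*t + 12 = (t - 3)*(t - 2)*(t + 2)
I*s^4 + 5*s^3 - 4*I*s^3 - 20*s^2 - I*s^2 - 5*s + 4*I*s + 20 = (s - 4)*(s + 1)*(s - 5*I)*(I*s - I)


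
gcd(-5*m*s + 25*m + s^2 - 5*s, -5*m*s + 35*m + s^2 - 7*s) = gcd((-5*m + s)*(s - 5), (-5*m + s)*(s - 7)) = -5*m + s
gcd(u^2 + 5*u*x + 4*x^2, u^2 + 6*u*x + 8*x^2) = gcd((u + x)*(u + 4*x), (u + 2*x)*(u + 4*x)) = u + 4*x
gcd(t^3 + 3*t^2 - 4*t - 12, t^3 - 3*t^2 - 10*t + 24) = t^2 + t - 6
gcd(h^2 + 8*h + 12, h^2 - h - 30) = 1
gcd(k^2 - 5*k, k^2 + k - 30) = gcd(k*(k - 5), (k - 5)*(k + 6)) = k - 5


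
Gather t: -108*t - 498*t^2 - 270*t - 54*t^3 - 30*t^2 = -54*t^3 - 528*t^2 - 378*t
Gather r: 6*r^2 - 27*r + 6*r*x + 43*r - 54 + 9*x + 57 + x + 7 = 6*r^2 + r*(6*x + 16) + 10*x + 10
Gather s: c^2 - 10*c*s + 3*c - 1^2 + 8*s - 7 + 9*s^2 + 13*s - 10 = c^2 + 3*c + 9*s^2 + s*(21 - 10*c) - 18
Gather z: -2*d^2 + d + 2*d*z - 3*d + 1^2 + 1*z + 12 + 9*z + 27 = -2*d^2 - 2*d + z*(2*d + 10) + 40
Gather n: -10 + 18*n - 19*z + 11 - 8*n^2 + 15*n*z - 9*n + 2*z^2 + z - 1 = -8*n^2 + n*(15*z + 9) + 2*z^2 - 18*z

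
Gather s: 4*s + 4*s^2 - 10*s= 4*s^2 - 6*s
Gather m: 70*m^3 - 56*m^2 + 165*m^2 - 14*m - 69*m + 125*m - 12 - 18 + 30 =70*m^3 + 109*m^2 + 42*m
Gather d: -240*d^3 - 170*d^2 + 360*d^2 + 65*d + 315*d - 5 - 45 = -240*d^3 + 190*d^2 + 380*d - 50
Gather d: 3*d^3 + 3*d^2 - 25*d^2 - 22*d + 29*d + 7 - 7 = 3*d^3 - 22*d^2 + 7*d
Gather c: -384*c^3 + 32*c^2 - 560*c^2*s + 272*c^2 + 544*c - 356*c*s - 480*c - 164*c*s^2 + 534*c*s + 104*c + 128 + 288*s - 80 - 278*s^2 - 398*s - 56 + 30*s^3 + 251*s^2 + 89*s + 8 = -384*c^3 + c^2*(304 - 560*s) + c*(-164*s^2 + 178*s + 168) + 30*s^3 - 27*s^2 - 21*s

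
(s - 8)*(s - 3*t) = s^2 - 3*s*t - 8*s + 24*t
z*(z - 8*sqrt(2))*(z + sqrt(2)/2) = z^3 - 15*sqrt(2)*z^2/2 - 8*z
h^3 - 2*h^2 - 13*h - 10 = (h - 5)*(h + 1)*(h + 2)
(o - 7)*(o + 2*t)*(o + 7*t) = o^3 + 9*o^2*t - 7*o^2 + 14*o*t^2 - 63*o*t - 98*t^2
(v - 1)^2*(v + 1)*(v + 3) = v^4 + 2*v^3 - 4*v^2 - 2*v + 3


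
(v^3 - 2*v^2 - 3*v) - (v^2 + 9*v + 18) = v^3 - 3*v^2 - 12*v - 18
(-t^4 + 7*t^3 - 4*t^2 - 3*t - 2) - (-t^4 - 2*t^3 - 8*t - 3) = 9*t^3 - 4*t^2 + 5*t + 1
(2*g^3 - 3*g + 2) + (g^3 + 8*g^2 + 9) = 3*g^3 + 8*g^2 - 3*g + 11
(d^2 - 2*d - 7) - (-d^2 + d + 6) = 2*d^2 - 3*d - 13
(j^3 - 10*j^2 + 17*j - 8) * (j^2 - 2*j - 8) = j^5 - 12*j^4 + 29*j^3 + 38*j^2 - 120*j + 64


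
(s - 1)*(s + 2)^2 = s^3 + 3*s^2 - 4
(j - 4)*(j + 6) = j^2 + 2*j - 24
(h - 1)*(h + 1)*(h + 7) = h^3 + 7*h^2 - h - 7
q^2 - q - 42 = (q - 7)*(q + 6)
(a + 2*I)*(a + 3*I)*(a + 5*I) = a^3 + 10*I*a^2 - 31*a - 30*I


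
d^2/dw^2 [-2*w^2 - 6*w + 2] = -4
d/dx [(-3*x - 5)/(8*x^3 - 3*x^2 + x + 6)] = (-24*x^3 + 9*x^2 - 3*x + (3*x + 5)*(24*x^2 - 6*x + 1) - 18)/(8*x^3 - 3*x^2 + x + 6)^2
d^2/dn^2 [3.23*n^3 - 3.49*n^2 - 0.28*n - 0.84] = 19.38*n - 6.98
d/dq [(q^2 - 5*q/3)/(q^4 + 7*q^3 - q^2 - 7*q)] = 2*(-3*q^3 - 3*q^2 + 35*q - 13)/(3*(q^6 + 14*q^5 + 47*q^4 - 28*q^3 - 97*q^2 + 14*q + 49))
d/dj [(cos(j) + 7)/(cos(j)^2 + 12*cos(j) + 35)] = sin(j)/(cos(j) + 5)^2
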